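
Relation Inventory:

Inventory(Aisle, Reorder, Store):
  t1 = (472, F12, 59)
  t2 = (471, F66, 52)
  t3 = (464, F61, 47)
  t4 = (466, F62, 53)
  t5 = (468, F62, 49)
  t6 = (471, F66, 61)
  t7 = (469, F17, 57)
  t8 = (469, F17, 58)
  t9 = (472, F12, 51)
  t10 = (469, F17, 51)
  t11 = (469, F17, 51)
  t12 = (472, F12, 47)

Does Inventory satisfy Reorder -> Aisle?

No

Reorder=F12: rows 1, 9, 12 → Aisle = 472, 472, 472 ✓
Reorder=F66: rows 2, 6 → Aisle = 471, 471 ✓
Reorder=F61: row 3 → Aisle = 464 ✓
Reorder=F62: rows 4, 5 → Aisle takes values {466, 468} — violation
Reorder=F17: rows 7, 8, 10, 11 → Aisle = 469, 469, 469, 469 ✓
Two rows agree on Reorder but differ on Aisle, so Reorder -> Aisle does not hold.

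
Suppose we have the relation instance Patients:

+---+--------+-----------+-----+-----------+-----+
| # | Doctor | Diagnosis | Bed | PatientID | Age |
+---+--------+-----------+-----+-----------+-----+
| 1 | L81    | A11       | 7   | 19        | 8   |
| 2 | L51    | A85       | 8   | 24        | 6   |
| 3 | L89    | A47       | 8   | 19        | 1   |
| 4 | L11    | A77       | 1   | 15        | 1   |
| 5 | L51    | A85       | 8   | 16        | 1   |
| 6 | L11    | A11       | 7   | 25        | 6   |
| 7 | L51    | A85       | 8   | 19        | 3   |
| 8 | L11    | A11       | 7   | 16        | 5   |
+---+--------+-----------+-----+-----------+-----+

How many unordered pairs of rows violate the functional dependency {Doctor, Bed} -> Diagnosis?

0

(Doctor=L51, Bed=8): all 3 rows agree on Diagnosis — 0 pairs.
(Doctor=L11, Bed=7): all 2 rows agree on Diagnosis — 0 pairs.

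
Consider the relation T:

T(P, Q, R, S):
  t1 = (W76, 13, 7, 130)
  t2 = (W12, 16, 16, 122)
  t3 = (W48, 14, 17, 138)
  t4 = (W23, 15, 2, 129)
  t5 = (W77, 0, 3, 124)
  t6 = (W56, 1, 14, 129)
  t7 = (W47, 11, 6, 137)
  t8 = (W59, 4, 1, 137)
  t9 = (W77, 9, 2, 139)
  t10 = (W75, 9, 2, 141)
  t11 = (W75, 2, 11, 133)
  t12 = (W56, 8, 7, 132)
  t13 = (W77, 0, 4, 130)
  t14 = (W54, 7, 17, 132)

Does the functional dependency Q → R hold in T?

No

Q=13: row 1 → R = 7 ✓
Q=16: row 2 → R = 16 ✓
Q=14: row 3 → R = 17 ✓
Q=15: row 4 → R = 2 ✓
Q=0: rows 5, 13 → R takes values {3, 4} — violation
Q=1: row 6 → R = 14 ✓
Q=11: row 7 → R = 6 ✓
Q=4: row 8 → R = 1 ✓
Q=9: rows 9, 10 → R = 2, 2 ✓
Q=2: row 11 → R = 11 ✓
Q=8: row 12 → R = 7 ✓
Q=7: row 14 → R = 17 ✓
Two rows agree on Q but differ on R, so Q → R does not hold.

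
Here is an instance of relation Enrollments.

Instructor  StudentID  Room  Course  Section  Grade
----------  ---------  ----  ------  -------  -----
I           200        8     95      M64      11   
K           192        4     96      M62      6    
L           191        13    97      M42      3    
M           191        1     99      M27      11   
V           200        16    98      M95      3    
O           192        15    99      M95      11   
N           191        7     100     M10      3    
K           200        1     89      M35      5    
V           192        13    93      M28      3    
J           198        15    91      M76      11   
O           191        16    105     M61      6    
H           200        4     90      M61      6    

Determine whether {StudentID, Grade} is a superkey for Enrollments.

Two distinct rows share (StudentID=191, Grade=3), so {StudentID, Grade} does not determine every attribute — not a superkey.

No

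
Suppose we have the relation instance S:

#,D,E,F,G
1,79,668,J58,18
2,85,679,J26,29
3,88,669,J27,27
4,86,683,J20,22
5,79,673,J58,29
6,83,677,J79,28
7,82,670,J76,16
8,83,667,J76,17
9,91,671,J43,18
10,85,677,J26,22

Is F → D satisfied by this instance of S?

No

F=J58: rows 1, 5 → D = 79, 79 ✓
F=J26: rows 2, 10 → D = 85, 85 ✓
F=J27: row 3 → D = 88 ✓
F=J20: row 4 → D = 86 ✓
F=J79: row 6 → D = 83 ✓
F=J76: rows 7, 8 → D takes values {82, 83} — violation
F=J43: row 9 → D = 91 ✓
Two rows agree on F but differ on D, so F → D does not hold.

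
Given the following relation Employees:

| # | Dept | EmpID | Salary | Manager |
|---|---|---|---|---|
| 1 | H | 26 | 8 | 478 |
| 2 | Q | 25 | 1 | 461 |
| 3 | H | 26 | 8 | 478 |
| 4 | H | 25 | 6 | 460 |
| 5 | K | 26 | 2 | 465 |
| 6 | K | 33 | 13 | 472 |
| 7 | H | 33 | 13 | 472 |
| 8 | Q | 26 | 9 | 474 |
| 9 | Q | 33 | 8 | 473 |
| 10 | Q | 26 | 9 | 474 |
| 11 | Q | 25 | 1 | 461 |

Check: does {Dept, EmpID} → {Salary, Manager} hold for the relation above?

Yes

(Dept=H, EmpID=26): rows 1, 3 → {Salary,Manager} = (8, 478), (8, 478) ✓
(Dept=Q, EmpID=25): rows 2, 11 → {Salary,Manager} = (1, 461), (1, 461) ✓
(Dept=H, EmpID=25): row 4 → {Salary,Manager} = (6, 460) ✓
(Dept=K, EmpID=26): row 5 → {Salary,Manager} = (2, 465) ✓
(Dept=K, EmpID=33): row 6 → {Salary,Manager} = (13, 472) ✓
(Dept=H, EmpID=33): row 7 → {Salary,Manager} = (13, 472) ✓
(Dept=Q, EmpID=26): rows 8, 10 → {Salary,Manager} = (9, 474), (9, 474) ✓
(Dept=Q, EmpID=33): row 9 → {Salary,Manager} = (8, 473) ✓
Every {Dept, EmpID} value is associated with a single {Salary, Manager} value, so {Dept, EmpID} → {Salary, Manager} holds.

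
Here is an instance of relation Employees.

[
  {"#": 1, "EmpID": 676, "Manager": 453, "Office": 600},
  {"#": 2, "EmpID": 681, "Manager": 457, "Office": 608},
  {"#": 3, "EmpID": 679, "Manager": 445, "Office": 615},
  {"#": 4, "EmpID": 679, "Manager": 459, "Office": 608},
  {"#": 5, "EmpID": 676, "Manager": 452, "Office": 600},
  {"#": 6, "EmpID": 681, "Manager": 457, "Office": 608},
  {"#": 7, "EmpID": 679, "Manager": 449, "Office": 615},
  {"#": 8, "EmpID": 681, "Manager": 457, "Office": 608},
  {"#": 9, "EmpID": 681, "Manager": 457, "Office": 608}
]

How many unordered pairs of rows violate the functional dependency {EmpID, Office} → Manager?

2

(EmpID=676, Office=600): violating pairs (1,5) — 1 pair.
(EmpID=681, Office=608): all 4 rows agree on Manager — 0 pairs.
(EmpID=679, Office=615): violating pairs (3,7) — 1 pair.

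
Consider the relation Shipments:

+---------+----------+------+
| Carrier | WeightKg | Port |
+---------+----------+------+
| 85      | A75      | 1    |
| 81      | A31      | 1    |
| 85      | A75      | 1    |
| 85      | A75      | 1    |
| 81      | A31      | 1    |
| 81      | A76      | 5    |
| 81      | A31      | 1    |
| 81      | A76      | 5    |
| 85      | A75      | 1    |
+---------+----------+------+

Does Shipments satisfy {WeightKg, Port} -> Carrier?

(WeightKg=A75, Port=1): 4 rows → Carrier = 85, 85, 85, 85 ✓
(WeightKg=A31, Port=1): 3 rows → Carrier = 81, 81, 81 ✓
(WeightKg=A76, Port=5): 2 rows → Carrier = 81, 81 ✓
Every {WeightKg, Port} value is associated with a single Carrier value, so {WeightKg, Port} -> Carrier holds.

Yes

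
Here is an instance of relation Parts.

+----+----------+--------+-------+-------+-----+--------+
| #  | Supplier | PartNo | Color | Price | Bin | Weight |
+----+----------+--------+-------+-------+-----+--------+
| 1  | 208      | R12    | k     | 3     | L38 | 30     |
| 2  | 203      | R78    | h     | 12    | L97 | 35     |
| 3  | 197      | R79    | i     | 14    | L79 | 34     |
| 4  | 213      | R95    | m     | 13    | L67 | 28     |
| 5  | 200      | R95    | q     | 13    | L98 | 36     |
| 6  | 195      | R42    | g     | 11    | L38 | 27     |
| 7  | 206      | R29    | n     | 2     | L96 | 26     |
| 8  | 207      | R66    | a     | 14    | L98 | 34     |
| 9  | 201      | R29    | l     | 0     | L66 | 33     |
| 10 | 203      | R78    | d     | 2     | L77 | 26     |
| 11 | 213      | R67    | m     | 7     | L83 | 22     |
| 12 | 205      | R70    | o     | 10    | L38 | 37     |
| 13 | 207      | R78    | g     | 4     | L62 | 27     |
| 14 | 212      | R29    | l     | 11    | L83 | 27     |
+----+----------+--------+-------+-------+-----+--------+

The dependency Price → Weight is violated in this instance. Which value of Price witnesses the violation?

13

Price=3: row 1 → Weight = 30 ✓
Price=12: row 2 → Weight = 35 ✓
Price=14: rows 3, 8 → Weight = 34, 34 ✓
Price=13: rows 4, 5 → Weight takes values {28, 36} — violation
Price=11: rows 6, 14 → Weight = 27, 27 ✓
Price=2: rows 7, 10 → Weight = 26, 26 ✓
Price=0: row 9 → Weight = 33 ✓
Price=7: row 11 → Weight = 22 ✓
Price=10: row 12 → Weight = 37 ✓
Price=4: row 13 → Weight = 27 ✓
The only Price value with inconsistent Weight is Price=13.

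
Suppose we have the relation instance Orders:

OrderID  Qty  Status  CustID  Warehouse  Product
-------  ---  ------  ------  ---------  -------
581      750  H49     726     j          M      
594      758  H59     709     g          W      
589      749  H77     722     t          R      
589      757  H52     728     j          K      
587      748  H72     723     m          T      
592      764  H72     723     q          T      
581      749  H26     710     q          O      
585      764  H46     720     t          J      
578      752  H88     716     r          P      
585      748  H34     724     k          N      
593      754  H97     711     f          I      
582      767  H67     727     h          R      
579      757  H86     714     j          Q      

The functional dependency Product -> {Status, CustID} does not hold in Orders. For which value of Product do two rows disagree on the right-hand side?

Product=M: 1 row → {Status,CustID} = (H49, 726) ✓
Product=W: 1 row → {Status,CustID} = (H59, 709) ✓
Product=R: 2 rows → {Status,CustID} takes values {(H77, 722), (H67, 727)} — violation
Product=K: 1 row → {Status,CustID} = (H52, 728) ✓
Product=T: 2 rows → {Status,CustID} = (H72, 723), (H72, 723) ✓
Product=O: 1 row → {Status,CustID} = (H26, 710) ✓
Product=J: 1 row → {Status,CustID} = (H46, 720) ✓
Product=P: 1 row → {Status,CustID} = (H88, 716) ✓
Product=N: 1 row → {Status,CustID} = (H34, 724) ✓
Product=I: 1 row → {Status,CustID} = (H97, 711) ✓
Product=Q: 1 row → {Status,CustID} = (H86, 714) ✓
The only Product value with inconsistent RHS is Product=R.

R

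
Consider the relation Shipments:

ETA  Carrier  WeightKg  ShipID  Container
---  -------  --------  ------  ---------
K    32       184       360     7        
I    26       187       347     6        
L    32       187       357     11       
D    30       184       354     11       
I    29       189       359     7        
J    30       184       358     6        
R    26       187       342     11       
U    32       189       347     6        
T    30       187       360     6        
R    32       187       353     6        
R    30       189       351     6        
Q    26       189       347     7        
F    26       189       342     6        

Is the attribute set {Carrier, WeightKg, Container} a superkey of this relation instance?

Yes

All 13 rows have distinct {Carrier, WeightKg, Container} values, so {Carrier, WeightKg, Container} → (all attributes) holds and {Carrier, WeightKg, Container} is a superkey.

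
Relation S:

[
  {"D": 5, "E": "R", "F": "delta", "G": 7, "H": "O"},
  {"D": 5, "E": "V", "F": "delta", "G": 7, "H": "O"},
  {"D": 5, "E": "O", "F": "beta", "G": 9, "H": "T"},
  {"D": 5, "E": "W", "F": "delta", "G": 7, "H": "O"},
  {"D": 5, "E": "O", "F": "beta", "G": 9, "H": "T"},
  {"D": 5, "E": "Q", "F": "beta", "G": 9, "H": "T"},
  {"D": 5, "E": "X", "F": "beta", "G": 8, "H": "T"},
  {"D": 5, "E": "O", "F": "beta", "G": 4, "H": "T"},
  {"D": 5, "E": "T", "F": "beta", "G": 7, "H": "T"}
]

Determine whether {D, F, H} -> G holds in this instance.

(D=5, F=delta, H=O): 3 rows → G = 7, 7, 7 ✓
(D=5, F=beta, H=T): 6 rows → G takes values {9, 8, 4, 7} — violation
Two rows agree on {D, F, H} but differ on G, so {D, F, H} -> G does not hold.

No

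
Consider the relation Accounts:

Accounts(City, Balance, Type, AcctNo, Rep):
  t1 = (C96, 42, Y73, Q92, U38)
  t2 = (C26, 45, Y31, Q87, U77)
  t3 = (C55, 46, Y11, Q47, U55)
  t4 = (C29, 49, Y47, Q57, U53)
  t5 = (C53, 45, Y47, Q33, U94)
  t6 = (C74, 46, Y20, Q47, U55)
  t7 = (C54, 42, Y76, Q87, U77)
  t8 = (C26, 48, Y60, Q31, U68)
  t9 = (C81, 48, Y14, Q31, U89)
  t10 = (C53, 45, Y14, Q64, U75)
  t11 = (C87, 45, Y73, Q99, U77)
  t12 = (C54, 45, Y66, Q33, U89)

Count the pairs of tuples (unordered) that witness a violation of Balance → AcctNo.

Balance=42: violating pairs (1,7) — 1 pair.
Balance=45: violating pairs (2,5), (2,10), (2,11), (2,12), (5,10), (5,11), (10,11), (10,12), (11,12) — 9 pairs.
Balance=46: all 2 rows agree on AcctNo — 0 pairs.
Balance=48: all 2 rows agree on AcctNo — 0 pairs.

10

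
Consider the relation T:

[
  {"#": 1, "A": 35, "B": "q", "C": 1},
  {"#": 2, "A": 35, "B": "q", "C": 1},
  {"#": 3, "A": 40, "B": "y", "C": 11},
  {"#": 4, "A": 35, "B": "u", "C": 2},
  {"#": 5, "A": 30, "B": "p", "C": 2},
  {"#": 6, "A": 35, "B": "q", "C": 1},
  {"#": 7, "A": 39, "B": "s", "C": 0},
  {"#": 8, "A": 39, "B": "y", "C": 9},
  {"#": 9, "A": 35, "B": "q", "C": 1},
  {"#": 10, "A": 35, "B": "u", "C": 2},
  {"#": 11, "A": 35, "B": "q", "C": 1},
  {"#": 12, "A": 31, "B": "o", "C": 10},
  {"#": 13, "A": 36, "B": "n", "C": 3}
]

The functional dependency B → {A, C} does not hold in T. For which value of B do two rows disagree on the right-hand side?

B=q: rows 1, 2, 6, 9, 11 → {A,C} = (35, 1), (35, 1), (35, 1), (35, 1), (35, 1) ✓
B=y: rows 3, 8 → {A,C} takes values {(40, 11), (39, 9)} — violation
B=u: rows 4, 10 → {A,C} = (35, 2), (35, 2) ✓
B=p: row 5 → {A,C} = (30, 2) ✓
B=s: row 7 → {A,C} = (39, 0) ✓
B=o: row 12 → {A,C} = (31, 10) ✓
B=n: row 13 → {A,C} = (36, 3) ✓
The only B value with inconsistent RHS is B=y.

y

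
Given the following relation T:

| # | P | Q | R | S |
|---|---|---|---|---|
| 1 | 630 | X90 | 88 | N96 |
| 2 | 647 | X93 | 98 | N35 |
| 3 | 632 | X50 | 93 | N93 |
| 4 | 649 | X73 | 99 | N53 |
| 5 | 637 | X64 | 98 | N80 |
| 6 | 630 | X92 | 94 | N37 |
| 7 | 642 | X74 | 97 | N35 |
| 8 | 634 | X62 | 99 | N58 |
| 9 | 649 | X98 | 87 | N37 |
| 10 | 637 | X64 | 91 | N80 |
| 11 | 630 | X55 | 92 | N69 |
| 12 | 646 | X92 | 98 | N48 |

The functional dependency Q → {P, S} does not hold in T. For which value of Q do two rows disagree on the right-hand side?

X92

Q=X90: row 1 → {P,S} = (630, N96) ✓
Q=X93: row 2 → {P,S} = (647, N35) ✓
Q=X50: row 3 → {P,S} = (632, N93) ✓
Q=X73: row 4 → {P,S} = (649, N53) ✓
Q=X64: rows 5, 10 → {P,S} = (637, N80), (637, N80) ✓
Q=X92: rows 6, 12 → {P,S} takes values {(630, N37), (646, N48)} — violation
Q=X74: row 7 → {P,S} = (642, N35) ✓
Q=X62: row 8 → {P,S} = (634, N58) ✓
Q=X98: row 9 → {P,S} = (649, N37) ✓
Q=X55: row 11 → {P,S} = (630, N69) ✓
The only Q value with inconsistent RHS is Q=X92.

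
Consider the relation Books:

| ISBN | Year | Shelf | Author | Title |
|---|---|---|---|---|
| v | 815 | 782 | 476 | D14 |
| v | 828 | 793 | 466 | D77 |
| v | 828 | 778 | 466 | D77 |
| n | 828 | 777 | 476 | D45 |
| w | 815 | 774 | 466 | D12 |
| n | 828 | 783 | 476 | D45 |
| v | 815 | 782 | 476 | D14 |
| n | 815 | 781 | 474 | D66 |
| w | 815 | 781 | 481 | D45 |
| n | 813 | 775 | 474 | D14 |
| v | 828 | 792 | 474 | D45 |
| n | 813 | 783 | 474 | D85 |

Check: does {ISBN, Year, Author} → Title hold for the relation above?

(ISBN=v, Year=815, Author=476): 2 rows → Title = D14, D14 ✓
(ISBN=v, Year=828, Author=466): 2 rows → Title = D77, D77 ✓
(ISBN=n, Year=828, Author=476): 2 rows → Title = D45, D45 ✓
(ISBN=w, Year=815, Author=466): 1 row → Title = D12 ✓
(ISBN=n, Year=815, Author=474): 1 row → Title = D66 ✓
(ISBN=w, Year=815, Author=481): 1 row → Title = D45 ✓
(ISBN=n, Year=813, Author=474): 2 rows → Title takes values {D14, D85} — violation
(ISBN=v, Year=828, Author=474): 1 row → Title = D45 ✓
Two rows agree on {ISBN, Year, Author} but differ on Title, so {ISBN, Year, Author} → Title does not hold.

No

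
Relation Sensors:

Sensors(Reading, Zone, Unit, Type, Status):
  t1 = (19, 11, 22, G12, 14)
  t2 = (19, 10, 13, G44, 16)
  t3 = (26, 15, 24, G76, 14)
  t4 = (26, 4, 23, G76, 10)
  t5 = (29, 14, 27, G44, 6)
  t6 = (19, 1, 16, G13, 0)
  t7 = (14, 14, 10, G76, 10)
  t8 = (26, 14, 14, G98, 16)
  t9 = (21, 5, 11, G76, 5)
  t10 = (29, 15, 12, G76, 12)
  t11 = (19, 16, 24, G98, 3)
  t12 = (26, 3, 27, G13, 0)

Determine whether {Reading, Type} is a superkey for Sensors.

Rows 3 and 4 have the same {Reading, Type} value (Reading=26, Type=G76) but are distinct tuples, so {Reading, Type} does not determine every attribute — not a superkey.

No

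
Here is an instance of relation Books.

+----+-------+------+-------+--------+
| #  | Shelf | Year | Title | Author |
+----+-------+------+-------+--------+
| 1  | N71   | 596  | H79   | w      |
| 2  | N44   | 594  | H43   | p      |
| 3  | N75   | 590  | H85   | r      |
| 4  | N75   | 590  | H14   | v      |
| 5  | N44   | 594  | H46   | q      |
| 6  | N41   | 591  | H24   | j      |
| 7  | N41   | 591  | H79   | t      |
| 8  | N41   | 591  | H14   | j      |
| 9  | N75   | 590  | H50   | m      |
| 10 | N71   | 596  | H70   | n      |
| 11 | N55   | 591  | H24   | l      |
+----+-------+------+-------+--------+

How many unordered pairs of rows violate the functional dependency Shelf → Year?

Shelf=N71: all 2 rows agree on Year — 0 pairs.
Shelf=N44: all 2 rows agree on Year — 0 pairs.
Shelf=N75: all 3 rows agree on Year — 0 pairs.
Shelf=N41: all 3 rows agree on Year — 0 pairs.

0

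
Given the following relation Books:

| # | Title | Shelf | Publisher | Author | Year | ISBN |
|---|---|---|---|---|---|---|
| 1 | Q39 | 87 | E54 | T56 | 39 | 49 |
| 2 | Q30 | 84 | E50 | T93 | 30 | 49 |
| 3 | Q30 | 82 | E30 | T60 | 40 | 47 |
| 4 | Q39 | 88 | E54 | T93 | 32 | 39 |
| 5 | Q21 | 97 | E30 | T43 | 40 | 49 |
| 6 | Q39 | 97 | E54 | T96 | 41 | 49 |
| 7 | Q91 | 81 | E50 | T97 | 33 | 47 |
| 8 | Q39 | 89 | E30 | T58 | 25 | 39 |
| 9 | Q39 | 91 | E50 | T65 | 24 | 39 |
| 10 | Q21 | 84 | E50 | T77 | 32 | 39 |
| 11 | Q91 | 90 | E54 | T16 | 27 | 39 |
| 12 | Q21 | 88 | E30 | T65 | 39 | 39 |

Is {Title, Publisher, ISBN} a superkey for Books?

Rows 1 and 6 have the same {Title, Publisher, ISBN} value (Title=Q39, Publisher=E54, ISBN=49) but are distinct tuples, so {Title, Publisher, ISBN} does not determine every attribute — not a superkey.

No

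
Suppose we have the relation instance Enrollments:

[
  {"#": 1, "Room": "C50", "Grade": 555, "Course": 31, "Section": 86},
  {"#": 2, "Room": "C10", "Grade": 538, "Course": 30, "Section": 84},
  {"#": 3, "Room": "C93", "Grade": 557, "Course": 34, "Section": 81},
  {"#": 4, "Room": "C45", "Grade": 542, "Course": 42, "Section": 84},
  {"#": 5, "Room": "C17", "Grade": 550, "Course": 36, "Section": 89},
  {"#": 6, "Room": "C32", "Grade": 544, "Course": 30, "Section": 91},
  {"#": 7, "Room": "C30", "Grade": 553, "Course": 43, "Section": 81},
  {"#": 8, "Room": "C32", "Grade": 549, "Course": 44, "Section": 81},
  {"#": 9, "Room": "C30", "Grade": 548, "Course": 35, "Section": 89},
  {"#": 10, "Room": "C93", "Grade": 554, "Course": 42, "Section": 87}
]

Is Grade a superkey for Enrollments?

Yes

All 10 rows have distinct Grade values, so Grade → (all attributes) holds and Grade is a superkey.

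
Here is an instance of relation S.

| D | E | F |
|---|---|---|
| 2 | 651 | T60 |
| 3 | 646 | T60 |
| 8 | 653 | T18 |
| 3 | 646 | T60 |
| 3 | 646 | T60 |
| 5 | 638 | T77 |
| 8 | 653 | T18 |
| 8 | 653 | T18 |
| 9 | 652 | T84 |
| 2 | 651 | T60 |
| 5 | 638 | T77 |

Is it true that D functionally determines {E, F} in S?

Yes

D=2: 2 rows → {E,F} = (651, T60), (651, T60) ✓
D=3: 3 rows → {E,F} = (646, T60), (646, T60), (646, T60) ✓
D=8: 3 rows → {E,F} = (653, T18), (653, T18), (653, T18) ✓
D=5: 2 rows → {E,F} = (638, T77), (638, T77) ✓
D=9: 1 row → {E,F} = (652, T84) ✓
Every D value is associated with a single {E, F} value, so D → {E, F} holds.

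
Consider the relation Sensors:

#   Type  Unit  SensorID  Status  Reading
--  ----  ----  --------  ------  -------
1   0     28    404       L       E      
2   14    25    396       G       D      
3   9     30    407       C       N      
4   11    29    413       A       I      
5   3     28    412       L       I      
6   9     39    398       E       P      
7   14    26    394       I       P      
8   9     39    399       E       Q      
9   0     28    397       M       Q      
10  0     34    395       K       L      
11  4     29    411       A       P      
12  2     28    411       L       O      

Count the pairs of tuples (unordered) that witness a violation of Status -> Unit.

0

Status=L: all 3 rows agree on Unit — 0 pairs.
Status=A: all 2 rows agree on Unit — 0 pairs.
Status=E: all 2 rows agree on Unit — 0 pairs.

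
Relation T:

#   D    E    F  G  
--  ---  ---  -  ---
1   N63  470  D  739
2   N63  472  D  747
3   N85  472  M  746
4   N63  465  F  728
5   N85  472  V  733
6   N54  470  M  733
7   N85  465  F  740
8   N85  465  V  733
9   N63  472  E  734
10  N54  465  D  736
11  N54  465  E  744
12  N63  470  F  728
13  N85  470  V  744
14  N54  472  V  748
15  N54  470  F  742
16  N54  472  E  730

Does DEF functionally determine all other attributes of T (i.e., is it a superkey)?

Yes

All 16 rows have distinct DEF values, so DEF → (all attributes) holds and DEF is a superkey.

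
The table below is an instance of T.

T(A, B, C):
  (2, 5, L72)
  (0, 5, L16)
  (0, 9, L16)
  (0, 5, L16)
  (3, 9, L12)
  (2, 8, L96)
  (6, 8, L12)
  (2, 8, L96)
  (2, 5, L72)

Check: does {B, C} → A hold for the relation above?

Yes

(B=5, C=L72): 2 rows → A = 2, 2 ✓
(B=5, C=L16): 2 rows → A = 0, 0 ✓
(B=9, C=L16): 1 row → A = 0 ✓
(B=9, C=L12): 1 row → A = 3 ✓
(B=8, C=L96): 2 rows → A = 2, 2 ✓
(B=8, C=L12): 1 row → A = 6 ✓
Every {B, C} value is associated with a single A value, so {B, C} → A holds.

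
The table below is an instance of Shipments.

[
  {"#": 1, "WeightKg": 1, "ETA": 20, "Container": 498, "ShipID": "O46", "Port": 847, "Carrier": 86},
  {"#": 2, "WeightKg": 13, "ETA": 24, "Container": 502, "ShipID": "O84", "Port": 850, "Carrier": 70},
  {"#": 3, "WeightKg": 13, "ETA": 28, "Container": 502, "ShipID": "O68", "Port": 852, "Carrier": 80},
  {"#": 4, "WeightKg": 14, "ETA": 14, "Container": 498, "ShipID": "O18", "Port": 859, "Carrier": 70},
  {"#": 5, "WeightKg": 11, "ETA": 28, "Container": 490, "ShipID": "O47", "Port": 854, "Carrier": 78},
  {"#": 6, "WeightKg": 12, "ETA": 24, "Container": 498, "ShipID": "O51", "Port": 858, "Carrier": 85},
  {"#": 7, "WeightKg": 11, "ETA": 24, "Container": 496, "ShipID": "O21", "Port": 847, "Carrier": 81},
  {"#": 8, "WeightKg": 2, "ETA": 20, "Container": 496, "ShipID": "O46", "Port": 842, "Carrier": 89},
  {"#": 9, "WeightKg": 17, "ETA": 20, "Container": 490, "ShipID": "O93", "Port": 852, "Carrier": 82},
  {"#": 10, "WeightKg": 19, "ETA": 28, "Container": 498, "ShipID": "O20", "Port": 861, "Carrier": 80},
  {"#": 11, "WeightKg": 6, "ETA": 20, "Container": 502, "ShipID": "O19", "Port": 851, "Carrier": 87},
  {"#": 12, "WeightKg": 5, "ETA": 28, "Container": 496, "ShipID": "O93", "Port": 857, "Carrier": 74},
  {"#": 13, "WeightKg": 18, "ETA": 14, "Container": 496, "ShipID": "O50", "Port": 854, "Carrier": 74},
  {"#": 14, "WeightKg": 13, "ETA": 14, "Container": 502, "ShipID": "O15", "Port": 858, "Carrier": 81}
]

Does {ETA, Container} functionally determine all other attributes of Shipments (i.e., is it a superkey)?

All 14 rows have distinct {ETA, Container} values, so {ETA, Container} → (all attributes) holds and {ETA, Container} is a superkey.

Yes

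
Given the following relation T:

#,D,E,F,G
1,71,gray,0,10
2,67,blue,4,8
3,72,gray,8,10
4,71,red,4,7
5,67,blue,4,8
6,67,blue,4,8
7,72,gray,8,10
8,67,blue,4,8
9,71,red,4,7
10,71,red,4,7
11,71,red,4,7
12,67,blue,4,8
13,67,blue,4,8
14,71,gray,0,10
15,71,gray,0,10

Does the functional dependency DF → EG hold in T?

(D=71, F=0): rows 1, 14, 15 → {E,G} = (gray, 10), (gray, 10), (gray, 10) ✓
(D=67, F=4): rows 2, 5, 6, 8, 12, 13 → {E,G} = (blue, 8), (blue, 8), (blue, 8), (blue, 8), (blue, 8), (blue, 8) ✓
(D=72, F=8): rows 3, 7 → {E,G} = (gray, 10), (gray, 10) ✓
(D=71, F=4): rows 4, 9, 10, 11 → {E,G} = (red, 7), (red, 7), (red, 7), (red, 7) ✓
Every DF value is associated with a single EG value, so DF → EG holds.

Yes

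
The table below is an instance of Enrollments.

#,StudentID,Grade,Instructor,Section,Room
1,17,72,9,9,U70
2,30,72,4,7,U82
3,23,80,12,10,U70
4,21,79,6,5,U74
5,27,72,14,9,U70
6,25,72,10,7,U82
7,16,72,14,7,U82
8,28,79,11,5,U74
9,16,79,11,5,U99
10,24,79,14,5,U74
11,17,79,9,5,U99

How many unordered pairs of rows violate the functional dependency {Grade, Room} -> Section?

0

(Grade=72, Room=U70): all 2 rows agree on Section — 0 pairs.
(Grade=72, Room=U82): all 3 rows agree on Section — 0 pairs.
(Grade=79, Room=U74): all 3 rows agree on Section — 0 pairs.
(Grade=79, Room=U99): all 2 rows agree on Section — 0 pairs.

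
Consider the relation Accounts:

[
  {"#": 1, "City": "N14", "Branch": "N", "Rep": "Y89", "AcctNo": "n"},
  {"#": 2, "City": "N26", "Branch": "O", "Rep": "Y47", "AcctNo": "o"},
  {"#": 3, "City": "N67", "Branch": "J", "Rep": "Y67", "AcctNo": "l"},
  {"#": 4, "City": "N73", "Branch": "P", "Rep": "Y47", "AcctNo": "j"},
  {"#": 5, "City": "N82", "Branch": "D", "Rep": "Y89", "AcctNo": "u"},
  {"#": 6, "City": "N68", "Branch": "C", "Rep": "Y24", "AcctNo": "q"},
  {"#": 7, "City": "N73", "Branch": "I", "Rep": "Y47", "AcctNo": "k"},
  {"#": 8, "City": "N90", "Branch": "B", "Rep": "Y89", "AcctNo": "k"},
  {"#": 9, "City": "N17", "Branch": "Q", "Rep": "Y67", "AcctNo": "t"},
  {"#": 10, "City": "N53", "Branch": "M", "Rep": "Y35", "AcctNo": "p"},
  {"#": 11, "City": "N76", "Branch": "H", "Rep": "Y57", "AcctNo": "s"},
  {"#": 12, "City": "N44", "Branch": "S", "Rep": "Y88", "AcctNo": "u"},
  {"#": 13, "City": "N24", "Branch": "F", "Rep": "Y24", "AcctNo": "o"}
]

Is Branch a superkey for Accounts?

Yes

All 13 rows have distinct Branch values, so Branch → (all attributes) holds and Branch is a superkey.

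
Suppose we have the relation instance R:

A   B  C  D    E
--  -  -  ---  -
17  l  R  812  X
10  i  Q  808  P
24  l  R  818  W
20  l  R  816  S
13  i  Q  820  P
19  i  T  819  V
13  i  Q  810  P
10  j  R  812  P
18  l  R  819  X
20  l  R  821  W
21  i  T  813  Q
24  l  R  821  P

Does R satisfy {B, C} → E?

(B=l, C=R): 6 rows → E takes values {X, W, S, P} — violation
(B=i, C=Q): 3 rows → E = P, P, P ✓
(B=i, C=T): 2 rows → E takes values {V, Q} — violation
(B=j, C=R): 1 row → E = P ✓
Two rows agree on {B, C} but differ on E, so {B, C} → E does not hold.

No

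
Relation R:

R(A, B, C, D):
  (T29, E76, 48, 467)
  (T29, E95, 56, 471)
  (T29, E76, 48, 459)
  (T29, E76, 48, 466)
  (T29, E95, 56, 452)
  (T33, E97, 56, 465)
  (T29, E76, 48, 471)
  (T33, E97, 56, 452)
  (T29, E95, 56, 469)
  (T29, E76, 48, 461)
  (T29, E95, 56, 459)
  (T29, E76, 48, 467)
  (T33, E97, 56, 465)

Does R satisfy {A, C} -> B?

(A=T29, C=48): 6 rows → B = E76, E76, E76, E76, E76, E76 ✓
(A=T29, C=56): 4 rows → B = E95, E95, E95, E95 ✓
(A=T33, C=56): 3 rows → B = E97, E97, E97 ✓
Every {A, C} value is associated with a single B value, so {A, C} -> B holds.

Yes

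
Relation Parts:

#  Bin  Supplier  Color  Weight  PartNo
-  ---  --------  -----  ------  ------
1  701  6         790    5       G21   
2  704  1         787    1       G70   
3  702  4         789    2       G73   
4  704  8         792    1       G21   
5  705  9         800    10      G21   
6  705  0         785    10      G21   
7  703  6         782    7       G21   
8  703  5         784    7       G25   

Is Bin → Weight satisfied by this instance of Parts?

Yes

Bin=701: row 1 → Weight = 5 ✓
Bin=704: rows 2, 4 → Weight = 1, 1 ✓
Bin=702: row 3 → Weight = 2 ✓
Bin=705: rows 5, 6 → Weight = 10, 10 ✓
Bin=703: rows 7, 8 → Weight = 7, 7 ✓
Every Bin value is associated with a single Weight value, so Bin → Weight holds.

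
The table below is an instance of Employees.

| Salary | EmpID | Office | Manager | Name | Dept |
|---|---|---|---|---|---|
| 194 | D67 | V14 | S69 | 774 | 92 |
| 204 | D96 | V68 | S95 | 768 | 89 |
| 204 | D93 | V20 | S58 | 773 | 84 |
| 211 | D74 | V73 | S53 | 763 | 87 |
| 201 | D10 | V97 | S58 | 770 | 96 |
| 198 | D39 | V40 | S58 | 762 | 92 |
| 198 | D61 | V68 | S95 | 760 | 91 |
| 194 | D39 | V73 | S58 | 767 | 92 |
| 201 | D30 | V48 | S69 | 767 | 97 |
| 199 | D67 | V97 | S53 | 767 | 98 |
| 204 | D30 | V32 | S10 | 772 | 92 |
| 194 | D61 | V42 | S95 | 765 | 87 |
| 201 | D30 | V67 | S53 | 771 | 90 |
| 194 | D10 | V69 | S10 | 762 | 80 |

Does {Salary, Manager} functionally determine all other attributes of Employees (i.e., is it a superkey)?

All 14 rows have distinct {Salary, Manager} values, so {Salary, Manager} → (all attributes) holds and {Salary, Manager} is a superkey.

Yes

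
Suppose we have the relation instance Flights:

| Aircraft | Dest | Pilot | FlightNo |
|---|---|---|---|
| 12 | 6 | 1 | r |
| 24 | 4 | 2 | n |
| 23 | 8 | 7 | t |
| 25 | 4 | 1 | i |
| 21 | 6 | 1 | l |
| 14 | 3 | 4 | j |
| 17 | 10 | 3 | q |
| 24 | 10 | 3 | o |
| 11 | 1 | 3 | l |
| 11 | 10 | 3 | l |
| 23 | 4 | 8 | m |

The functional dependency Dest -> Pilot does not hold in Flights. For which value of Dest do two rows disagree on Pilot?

Dest=6: 2 rows → Pilot = 1, 1 ✓
Dest=4: 3 rows → Pilot takes values {2, 1, 8} — violation
Dest=8: 1 row → Pilot = 7 ✓
Dest=3: 1 row → Pilot = 4 ✓
Dest=10: 3 rows → Pilot = 3, 3, 3 ✓
Dest=1: 1 row → Pilot = 3 ✓
The only Dest value with inconsistent Pilot is Dest=4.

4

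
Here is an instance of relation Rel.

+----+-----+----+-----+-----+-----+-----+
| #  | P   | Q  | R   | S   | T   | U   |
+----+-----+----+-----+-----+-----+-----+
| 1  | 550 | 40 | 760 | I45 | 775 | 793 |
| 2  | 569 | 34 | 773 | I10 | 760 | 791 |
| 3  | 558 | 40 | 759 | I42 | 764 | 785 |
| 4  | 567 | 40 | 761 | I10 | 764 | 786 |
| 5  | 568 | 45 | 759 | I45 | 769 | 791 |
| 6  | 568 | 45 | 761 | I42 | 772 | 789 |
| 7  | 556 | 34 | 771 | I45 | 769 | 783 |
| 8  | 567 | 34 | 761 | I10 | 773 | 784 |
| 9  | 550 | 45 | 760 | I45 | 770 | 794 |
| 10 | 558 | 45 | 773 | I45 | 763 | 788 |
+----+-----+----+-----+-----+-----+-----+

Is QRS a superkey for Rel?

All 10 rows have distinct QRS values, so QRS → (all attributes) holds and QRS is a superkey.

Yes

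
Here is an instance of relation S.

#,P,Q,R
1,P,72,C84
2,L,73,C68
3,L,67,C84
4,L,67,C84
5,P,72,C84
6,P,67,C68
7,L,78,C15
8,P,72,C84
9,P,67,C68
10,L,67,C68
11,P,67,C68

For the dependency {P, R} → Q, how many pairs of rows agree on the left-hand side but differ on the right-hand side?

1

(P=P, R=C84): all 3 rows agree on Q — 0 pairs.
(P=L, R=C68): violating pairs (2,10) — 1 pair.
(P=L, R=C84): all 2 rows agree on Q — 0 pairs.
(P=P, R=C68): all 3 rows agree on Q — 0 pairs.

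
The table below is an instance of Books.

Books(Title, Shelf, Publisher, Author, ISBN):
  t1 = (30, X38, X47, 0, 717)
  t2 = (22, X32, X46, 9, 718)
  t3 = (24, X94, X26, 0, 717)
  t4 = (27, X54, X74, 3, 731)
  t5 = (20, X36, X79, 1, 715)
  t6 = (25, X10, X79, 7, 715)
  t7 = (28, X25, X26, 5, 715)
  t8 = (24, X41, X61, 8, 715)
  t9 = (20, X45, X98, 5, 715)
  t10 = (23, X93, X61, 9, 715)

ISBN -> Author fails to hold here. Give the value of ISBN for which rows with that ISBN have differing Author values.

715

ISBN=717: rows 1, 3 → Author = 0, 0 ✓
ISBN=718: row 2 → Author = 9 ✓
ISBN=731: row 4 → Author = 3 ✓
ISBN=715: rows 5, 6, 7, 8, 9, 10 → Author takes values {1, 7, 5, 8, 9} — violation
The only ISBN value with inconsistent Author is ISBN=715.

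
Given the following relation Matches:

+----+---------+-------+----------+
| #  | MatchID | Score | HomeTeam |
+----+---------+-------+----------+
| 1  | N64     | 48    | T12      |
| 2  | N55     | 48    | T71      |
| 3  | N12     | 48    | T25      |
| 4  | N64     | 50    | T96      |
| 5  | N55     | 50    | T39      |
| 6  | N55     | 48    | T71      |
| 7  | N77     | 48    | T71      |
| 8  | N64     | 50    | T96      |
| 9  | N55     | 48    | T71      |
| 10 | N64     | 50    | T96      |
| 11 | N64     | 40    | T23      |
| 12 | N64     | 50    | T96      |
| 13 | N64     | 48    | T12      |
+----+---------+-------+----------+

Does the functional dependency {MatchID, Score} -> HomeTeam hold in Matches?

(MatchID=N64, Score=48): rows 1, 13 → HomeTeam = T12, T12 ✓
(MatchID=N55, Score=48): rows 2, 6, 9 → HomeTeam = T71, T71, T71 ✓
(MatchID=N12, Score=48): row 3 → HomeTeam = T25 ✓
(MatchID=N64, Score=50): rows 4, 8, 10, 12 → HomeTeam = T96, T96, T96, T96 ✓
(MatchID=N55, Score=50): row 5 → HomeTeam = T39 ✓
(MatchID=N77, Score=48): row 7 → HomeTeam = T71 ✓
(MatchID=N64, Score=40): row 11 → HomeTeam = T23 ✓
Every {MatchID, Score} value is associated with a single HomeTeam value, so {MatchID, Score} -> HomeTeam holds.

Yes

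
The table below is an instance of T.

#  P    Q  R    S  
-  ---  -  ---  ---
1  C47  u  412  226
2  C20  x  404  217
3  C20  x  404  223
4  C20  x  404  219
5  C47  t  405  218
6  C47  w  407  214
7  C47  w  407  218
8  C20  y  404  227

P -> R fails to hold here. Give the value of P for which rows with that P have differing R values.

C47

P=C47: rows 1, 5, 6, 7 → R takes values {412, 405, 407} — violation
P=C20: rows 2, 3, 4, 8 → R = 404, 404, 404, 404 ✓
The only P value with inconsistent R is P=C47.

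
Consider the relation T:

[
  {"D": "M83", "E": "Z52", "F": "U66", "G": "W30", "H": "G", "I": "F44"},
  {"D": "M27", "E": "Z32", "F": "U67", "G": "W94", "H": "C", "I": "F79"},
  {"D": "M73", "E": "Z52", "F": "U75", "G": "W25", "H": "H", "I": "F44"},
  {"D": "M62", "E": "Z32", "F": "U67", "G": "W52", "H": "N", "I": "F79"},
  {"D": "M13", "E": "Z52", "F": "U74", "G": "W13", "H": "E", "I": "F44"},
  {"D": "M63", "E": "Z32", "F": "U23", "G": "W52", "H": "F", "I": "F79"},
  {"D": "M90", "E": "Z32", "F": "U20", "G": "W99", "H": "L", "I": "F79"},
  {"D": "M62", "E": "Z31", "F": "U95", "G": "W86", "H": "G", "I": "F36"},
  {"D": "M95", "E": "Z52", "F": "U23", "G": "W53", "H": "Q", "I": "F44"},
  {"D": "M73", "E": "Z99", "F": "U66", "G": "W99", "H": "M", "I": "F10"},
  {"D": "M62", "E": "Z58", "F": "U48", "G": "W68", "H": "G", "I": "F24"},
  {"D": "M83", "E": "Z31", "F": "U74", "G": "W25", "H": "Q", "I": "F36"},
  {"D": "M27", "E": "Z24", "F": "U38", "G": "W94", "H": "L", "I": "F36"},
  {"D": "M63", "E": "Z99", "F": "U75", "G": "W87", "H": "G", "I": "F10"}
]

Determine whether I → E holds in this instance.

I=F44: 4 rows → E = Z52, Z52, Z52, Z52 ✓
I=F79: 4 rows → E = Z32, Z32, Z32, Z32 ✓
I=F36: 3 rows → E takes values {Z31, Z24} — violation
I=F10: 2 rows → E = Z99, Z99 ✓
I=F24: 1 row → E = Z58 ✓
Two rows agree on I but differ on E, so I → E does not hold.

No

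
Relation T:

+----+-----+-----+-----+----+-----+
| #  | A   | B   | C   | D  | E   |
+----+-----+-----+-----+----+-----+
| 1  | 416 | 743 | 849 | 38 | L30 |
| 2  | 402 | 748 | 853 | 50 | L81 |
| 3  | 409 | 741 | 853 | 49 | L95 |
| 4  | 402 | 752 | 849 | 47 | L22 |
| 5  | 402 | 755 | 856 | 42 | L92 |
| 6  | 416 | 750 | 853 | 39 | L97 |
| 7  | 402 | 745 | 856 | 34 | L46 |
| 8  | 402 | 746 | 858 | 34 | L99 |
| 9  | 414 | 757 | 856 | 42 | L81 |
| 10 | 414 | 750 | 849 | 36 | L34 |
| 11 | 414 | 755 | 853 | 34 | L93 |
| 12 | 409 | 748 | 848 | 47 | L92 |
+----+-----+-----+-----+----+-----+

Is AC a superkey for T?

No

Rows 5 and 7 have the same AC value (A=402, C=856) but are distinct tuples, so AC does not determine every attribute — not a superkey.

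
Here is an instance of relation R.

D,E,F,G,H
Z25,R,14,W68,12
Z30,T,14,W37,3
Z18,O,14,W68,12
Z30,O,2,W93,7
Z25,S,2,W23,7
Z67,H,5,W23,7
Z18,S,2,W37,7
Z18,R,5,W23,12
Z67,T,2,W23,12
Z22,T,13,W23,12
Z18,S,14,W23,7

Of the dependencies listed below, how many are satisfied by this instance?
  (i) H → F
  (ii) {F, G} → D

(i) H → F: H=12: 5 rows → F takes values {14, 5, 2, 13} — violation; H=7: 5 rows → F takes values {2, 5, 14} — violation — fails.
(ii) {F, G} → D: (F=14, G=W68): 2 rows → D takes values {Z25, Z18} — violation; (F=2, G=W23): 2 rows → D takes values {Z25, Z67} — violation; (F=5, G=W23): 2 rows → D takes values {Z67, Z18} — violation — fails.
None of the 2 dependencies hold.

0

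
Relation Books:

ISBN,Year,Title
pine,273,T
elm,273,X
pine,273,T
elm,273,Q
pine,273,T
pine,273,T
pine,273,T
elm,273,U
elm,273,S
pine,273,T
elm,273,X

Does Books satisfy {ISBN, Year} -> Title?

(ISBN=pine, Year=273): 6 rows → Title = T, T, T, T, T, T ✓
(ISBN=elm, Year=273): 5 rows → Title takes values {X, Q, U, S} — violation
Two rows agree on {ISBN, Year} but differ on Title, so {ISBN, Year} -> Title does not hold.

No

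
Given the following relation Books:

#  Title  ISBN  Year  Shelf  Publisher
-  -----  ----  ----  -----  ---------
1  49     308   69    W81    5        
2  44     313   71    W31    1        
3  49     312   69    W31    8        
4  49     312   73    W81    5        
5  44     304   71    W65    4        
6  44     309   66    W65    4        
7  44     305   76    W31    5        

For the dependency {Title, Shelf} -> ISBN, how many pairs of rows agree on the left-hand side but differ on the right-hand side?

(Title=49, Shelf=W81): violating pairs (1,4) — 1 pair.
(Title=44, Shelf=W31): violating pairs (2,7) — 1 pair.
(Title=44, Shelf=W65): violating pairs (5,6) — 1 pair.

3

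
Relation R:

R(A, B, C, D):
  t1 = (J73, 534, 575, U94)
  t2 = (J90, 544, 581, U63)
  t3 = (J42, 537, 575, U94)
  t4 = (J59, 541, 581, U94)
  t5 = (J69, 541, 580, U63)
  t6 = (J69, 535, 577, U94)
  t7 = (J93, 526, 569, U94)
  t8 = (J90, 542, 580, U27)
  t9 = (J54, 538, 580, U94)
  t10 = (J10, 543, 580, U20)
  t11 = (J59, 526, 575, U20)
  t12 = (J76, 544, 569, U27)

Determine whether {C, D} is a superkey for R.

No

Rows 1 and 3 have the same {C, D} value (C=575, D=U94) but are distinct tuples, so {C, D} does not determine every attribute — not a superkey.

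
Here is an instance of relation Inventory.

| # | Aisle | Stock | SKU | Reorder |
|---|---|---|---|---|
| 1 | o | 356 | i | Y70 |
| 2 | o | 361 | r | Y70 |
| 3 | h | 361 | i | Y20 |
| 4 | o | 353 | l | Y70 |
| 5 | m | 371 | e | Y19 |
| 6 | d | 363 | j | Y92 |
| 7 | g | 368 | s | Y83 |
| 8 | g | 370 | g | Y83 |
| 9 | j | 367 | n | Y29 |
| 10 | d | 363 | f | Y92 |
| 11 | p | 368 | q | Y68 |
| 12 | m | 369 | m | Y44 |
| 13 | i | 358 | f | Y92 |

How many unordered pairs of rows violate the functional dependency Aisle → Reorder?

1

Aisle=o: all 3 rows agree on Reorder — 0 pairs.
Aisle=m: violating pairs (5,12) — 1 pair.
Aisle=d: all 2 rows agree on Reorder — 0 pairs.
Aisle=g: all 2 rows agree on Reorder — 0 pairs.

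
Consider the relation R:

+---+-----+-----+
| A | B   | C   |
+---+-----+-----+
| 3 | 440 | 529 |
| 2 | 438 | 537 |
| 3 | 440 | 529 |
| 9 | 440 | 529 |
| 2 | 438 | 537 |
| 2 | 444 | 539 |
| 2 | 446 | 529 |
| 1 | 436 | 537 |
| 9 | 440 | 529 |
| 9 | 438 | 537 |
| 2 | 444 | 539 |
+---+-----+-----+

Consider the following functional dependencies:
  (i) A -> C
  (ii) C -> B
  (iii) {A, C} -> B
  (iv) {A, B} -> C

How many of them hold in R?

(i) A -> C: A=2: 5 rows → C takes values {537, 539, 529} — violation; A=9: 3 rows → C takes values {529, 537} — violation — fails.
(ii) C -> B: C=529: 5 rows → B takes values {440, 446} — violation; C=537: 4 rows → B takes values {438, 436} — violation — fails.
(iii) {A, C} -> B: every LHS value maps to a single RHS value — holds.
(iv) {A, B} -> C: every LHS value maps to a single RHS value — holds.
2 of the 4 dependencies hold.

2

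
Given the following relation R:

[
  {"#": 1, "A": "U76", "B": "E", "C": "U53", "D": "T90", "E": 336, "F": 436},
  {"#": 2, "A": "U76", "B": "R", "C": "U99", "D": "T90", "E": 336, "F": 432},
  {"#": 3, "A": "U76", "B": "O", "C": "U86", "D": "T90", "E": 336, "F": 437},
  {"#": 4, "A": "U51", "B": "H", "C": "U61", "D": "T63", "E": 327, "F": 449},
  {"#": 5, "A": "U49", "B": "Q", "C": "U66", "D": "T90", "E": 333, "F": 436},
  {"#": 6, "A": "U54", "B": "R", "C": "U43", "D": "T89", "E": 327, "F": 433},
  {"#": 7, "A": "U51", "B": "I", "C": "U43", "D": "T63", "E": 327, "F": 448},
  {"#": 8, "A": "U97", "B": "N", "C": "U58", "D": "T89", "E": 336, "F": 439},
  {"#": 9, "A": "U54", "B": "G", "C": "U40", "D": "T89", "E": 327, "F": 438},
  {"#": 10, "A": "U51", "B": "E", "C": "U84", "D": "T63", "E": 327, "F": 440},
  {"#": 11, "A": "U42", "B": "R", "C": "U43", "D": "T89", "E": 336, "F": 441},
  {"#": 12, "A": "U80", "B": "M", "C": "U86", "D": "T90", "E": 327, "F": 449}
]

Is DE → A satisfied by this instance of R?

(D=T90, E=336): rows 1, 2, 3 → A = U76, U76, U76 ✓
(D=T63, E=327): rows 4, 7, 10 → A = U51, U51, U51 ✓
(D=T90, E=333): row 5 → A = U49 ✓
(D=T89, E=327): rows 6, 9 → A = U54, U54 ✓
(D=T89, E=336): rows 8, 11 → A takes values {U97, U42} — violation
(D=T90, E=327): row 12 → A = U80 ✓
Two rows agree on DE but differ on A, so DE → A does not hold.

No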